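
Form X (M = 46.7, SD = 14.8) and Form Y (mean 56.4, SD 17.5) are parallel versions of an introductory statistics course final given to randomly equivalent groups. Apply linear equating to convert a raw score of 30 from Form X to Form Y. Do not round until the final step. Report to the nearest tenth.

36.7

Linear equating: y = (SD_Y/SD_X)(x − M_X) + M_Y
y = (17.5/14.8)(30 − 46.7) + 56.4
y = 1.182432 × -16.7 + 56.4 = -19.7466 + 56.4 = 36.7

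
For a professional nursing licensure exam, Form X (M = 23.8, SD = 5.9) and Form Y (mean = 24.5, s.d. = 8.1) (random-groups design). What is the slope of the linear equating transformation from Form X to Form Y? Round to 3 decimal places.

1.373

A = SD_Y / SD_X = 8.1 / 5.9 = 1.373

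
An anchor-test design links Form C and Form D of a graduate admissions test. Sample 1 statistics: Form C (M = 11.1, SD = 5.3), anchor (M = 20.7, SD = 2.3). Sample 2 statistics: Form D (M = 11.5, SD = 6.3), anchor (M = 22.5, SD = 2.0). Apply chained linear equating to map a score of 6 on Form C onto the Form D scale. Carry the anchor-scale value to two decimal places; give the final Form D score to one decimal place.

Form C → anchor (Sample 1): v = (2.3/5.3)(6 − 11.1) + 20.7 = 18.49
anchor → Form D (Sample 2): y = (6.3/2.0)(18.49 − 22.5) + 11.5 = -1.1

-1.1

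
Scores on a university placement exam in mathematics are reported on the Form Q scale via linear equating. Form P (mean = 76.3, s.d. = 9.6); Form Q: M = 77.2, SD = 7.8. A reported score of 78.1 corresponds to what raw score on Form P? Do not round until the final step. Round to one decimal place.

Invert y = (SD_Y/SD_X)(x − M_X) + M_Y:
x = (SD_X/SD_Y)(y − M_Y) + M_X = (9.6/7.8)(78.1 − 77.2) + 76.3
x = 1.230769 × 0.900 + 76.3 = 77.4

77.4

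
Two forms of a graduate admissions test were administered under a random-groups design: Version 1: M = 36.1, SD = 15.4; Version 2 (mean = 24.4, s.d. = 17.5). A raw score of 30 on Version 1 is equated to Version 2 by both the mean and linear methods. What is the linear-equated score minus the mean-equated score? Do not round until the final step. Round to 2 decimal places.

Mean-equated: 30 + (24.4 − 36.1) = 18.30
Linear-equated: (17.5/15.4)(30 − 36.1) + 24.4 = 17.468
Difference = 17.468 − 18.30 = -0.83

-0.83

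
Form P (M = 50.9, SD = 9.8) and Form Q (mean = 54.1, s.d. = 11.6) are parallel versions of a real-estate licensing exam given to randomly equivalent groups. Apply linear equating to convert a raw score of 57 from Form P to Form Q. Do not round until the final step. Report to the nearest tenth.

Linear equating: y = (SD_Y/SD_X)(x − M_X) + M_Y
y = (11.6/9.8)(57 − 50.9) + 54.1
y = 1.183673 × 6.1 + 54.1 = 7.2204 + 54.1 = 61.3

61.3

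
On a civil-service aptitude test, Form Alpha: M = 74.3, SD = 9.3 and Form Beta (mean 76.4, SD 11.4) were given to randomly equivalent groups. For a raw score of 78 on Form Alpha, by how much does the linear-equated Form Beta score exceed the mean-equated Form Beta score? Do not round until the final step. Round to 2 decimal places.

0.84

Mean-equated: 78 + (76.4 − 74.3) = 80.10
Linear-equated: (11.4/9.3)(78 − 74.3) + 76.4 = 80.935
Difference = 80.935 − 80.10 = 0.84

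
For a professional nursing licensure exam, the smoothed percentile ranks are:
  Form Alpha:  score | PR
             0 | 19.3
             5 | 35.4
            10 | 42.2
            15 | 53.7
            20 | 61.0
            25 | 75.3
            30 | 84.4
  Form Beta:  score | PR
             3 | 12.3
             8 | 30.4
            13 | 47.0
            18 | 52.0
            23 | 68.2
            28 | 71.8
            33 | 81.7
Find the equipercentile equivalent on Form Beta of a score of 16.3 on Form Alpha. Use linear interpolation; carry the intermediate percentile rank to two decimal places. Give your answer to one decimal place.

PR of 16.3 on Form Alpha: 53.7 + (16.3 − 15)/(20 − 15) × (61.0 − 53.7) = 55.60
On Form Beta, PR 55.60 falls between score 18 (PR 52.0) and 23 (PR 68.2).
Interpolate: 18 + (55.60 − 52.0)/(68.2 − 52.0) × (23 − 18) = 19.1

19.1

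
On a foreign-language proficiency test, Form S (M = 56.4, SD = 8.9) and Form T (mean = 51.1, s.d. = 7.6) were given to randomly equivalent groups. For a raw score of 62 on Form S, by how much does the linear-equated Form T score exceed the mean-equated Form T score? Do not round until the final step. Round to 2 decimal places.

-0.82

Mean-equated: 62 + (51.1 − 56.4) = 56.70
Linear-equated: (7.6/8.9)(62 − 56.4) + 51.1 = 55.882
Difference = 55.882 − 56.70 = -0.82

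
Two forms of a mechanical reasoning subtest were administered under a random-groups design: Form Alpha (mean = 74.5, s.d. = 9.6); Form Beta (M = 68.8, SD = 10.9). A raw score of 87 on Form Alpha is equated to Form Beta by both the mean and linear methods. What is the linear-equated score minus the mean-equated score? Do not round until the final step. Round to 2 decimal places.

1.69

Mean-equated: 87 + (68.8 − 74.5) = 81.30
Linear-equated: (10.9/9.6)(87 − 74.5) + 68.8 = 82.993
Difference = 82.993 − 81.30 = 1.69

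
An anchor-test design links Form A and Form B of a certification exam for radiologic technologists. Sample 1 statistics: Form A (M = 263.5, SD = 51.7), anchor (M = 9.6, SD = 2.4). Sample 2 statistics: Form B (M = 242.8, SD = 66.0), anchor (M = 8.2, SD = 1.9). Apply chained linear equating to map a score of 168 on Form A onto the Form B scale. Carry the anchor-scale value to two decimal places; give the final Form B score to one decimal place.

137.5

Form A → anchor (Sample 1): v = (2.4/51.7)(168 − 263.5) + 9.6 = 5.17
anchor → Form B (Sample 2): y = (66.0/1.9)(5.17 − 8.2) + 242.8 = 137.5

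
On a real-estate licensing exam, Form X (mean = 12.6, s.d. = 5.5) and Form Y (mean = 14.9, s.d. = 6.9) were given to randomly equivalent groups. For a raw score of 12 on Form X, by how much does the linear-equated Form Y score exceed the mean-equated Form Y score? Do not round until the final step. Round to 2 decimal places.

-0.15

Mean-equated: 12 + (14.9 − 12.6) = 14.30
Linear-equated: (6.9/5.5)(12 − 12.6) + 14.9 = 14.147
Difference = 14.147 − 14.30 = -0.15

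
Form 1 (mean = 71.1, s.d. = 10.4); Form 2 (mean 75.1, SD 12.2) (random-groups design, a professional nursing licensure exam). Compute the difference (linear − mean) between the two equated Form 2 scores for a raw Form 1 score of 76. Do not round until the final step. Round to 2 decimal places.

0.85

Mean-equated: 76 + (75.1 − 71.1) = 80.00
Linear-equated: (12.2/10.4)(76 − 71.1) + 75.1 = 80.848
Difference = 80.848 − 80.00 = 0.85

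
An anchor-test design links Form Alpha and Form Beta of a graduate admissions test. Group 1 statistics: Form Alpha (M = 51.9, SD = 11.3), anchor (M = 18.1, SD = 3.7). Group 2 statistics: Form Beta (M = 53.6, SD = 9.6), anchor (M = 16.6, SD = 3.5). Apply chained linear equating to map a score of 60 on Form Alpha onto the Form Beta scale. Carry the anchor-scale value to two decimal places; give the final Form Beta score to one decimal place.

Form Alpha → anchor (Group 1): v = (3.7/11.3)(60 − 51.9) + 18.1 = 20.75
anchor → Form Beta (Group 2): y = (9.6/3.5)(20.75 − 16.6) + 53.6 = 65.0

65.0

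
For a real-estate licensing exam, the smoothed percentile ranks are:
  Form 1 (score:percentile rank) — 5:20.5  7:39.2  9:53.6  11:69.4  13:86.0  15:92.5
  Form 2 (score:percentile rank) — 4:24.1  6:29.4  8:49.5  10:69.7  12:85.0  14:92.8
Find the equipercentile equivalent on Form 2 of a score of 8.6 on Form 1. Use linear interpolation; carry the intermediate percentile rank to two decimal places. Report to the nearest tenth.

8.1

PR of 8.6 on Form 1: 39.2 + (8.6 − 7)/(9 − 7) × (53.6 − 39.2) = 50.72
On Form 2, PR 50.72 falls between score 8 (PR 49.5) and 10 (PR 69.7).
Interpolate: 8 + (50.72 − 49.5)/(69.7 − 49.5) × (10 − 8) = 8.1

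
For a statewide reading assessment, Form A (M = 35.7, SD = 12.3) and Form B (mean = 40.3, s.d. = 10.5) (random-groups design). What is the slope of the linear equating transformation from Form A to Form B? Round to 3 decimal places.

0.854

A = SD_Y / SD_X = 10.5 / 12.3 = 0.854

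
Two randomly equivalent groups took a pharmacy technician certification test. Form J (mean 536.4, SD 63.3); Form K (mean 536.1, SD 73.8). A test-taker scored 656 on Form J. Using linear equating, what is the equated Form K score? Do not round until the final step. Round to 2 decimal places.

Linear equating: y = (SD_Y/SD_X)(x − M_X) + M_Y
y = (73.8/63.3)(656 − 536.4) + 536.1
y = 1.165877 × 119.6 + 536.1 = 139.4389 + 536.1 = 675.54

675.54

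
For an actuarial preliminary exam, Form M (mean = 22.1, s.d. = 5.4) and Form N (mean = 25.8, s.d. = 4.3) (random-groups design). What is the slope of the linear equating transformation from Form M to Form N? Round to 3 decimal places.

A = SD_Y / SD_X = 4.3 / 5.4 = 0.796

0.796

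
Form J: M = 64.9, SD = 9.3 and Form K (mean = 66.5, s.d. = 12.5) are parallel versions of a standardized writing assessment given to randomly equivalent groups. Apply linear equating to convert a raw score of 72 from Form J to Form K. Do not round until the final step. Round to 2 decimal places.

76.04

Linear equating: y = (SD_Y/SD_X)(x − M_X) + M_Y
y = (12.5/9.3)(72 − 64.9) + 66.5
y = 1.344086 × 7.1 + 66.5 = 9.5430 + 66.5 = 76.04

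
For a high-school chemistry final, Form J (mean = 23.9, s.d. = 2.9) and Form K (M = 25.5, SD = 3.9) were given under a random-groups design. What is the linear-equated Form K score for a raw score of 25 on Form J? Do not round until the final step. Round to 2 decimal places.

26.98

Linear equating: y = (SD_Y/SD_X)(x − M_X) + M_Y
y = (3.9/2.9)(25 − 23.9) + 25.5
y = 1.344828 × 1.1 + 25.5 = 1.4793 + 25.5 = 26.98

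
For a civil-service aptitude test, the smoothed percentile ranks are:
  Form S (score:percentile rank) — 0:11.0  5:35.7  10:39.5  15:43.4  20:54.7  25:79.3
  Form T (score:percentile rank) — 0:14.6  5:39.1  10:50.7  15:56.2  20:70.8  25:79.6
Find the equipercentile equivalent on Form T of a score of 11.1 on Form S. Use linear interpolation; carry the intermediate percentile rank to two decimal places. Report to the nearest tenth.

PR of 11.1 on Form S: 39.5 + (11.1 − 10)/(15 − 10) × (43.4 − 39.5) = 40.36
On Form T, PR 40.36 falls between score 5 (PR 39.1) and 10 (PR 50.7).
Interpolate: 5 + (40.36 − 39.1)/(50.7 − 39.1) × (10 − 5) = 5.5

5.5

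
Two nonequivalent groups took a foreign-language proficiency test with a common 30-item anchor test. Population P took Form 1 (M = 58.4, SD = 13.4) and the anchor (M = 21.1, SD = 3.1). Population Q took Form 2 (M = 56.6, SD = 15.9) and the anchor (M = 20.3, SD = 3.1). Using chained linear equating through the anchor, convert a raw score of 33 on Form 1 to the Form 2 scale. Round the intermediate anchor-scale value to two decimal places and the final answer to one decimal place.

30.5

Form 1 → anchor (Population P): v = (3.1/13.4)(33 − 58.4) + 21.1 = 15.22
anchor → Form 2 (Population Q): y = (15.9/3.1)(15.22 − 20.3) + 56.6 = 30.5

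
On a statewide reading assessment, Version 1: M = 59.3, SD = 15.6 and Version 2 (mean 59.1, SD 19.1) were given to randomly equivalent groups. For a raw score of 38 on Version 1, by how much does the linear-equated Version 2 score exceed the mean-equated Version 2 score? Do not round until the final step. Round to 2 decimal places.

Mean-equated: 38 + (59.1 − 59.3) = 37.80
Linear-equated: (19.1/15.6)(38 − 59.3) + 59.1 = 33.021
Difference = 33.021 − 37.80 = -4.78

-4.78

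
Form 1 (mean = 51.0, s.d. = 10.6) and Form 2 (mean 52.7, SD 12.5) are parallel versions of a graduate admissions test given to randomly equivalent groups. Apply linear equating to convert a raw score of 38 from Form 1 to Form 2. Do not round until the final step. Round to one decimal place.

37.4

Linear equating: y = (SD_Y/SD_X)(x − M_X) + M_Y
y = (12.5/10.6)(38 − 51.0) + 52.7
y = 1.179245 × -13.0 + 52.7 = -15.3302 + 52.7 = 37.4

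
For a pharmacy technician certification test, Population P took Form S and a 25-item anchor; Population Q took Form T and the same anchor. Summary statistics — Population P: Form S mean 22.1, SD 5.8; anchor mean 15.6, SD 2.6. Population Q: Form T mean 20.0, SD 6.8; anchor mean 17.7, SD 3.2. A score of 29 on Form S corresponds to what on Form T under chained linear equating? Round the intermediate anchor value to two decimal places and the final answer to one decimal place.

Form S → anchor (Population P): v = (2.6/5.8)(29 − 22.1) + 15.6 = 18.69
anchor → Form T (Population Q): y = (6.8/3.2)(18.69 − 17.7) + 20.0 = 22.1

22.1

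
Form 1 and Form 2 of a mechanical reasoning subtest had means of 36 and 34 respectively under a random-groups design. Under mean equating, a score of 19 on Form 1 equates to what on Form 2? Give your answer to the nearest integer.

Mean equating: y = x + (M_Y − M_X) = 19 + (34 − 36) = 17

17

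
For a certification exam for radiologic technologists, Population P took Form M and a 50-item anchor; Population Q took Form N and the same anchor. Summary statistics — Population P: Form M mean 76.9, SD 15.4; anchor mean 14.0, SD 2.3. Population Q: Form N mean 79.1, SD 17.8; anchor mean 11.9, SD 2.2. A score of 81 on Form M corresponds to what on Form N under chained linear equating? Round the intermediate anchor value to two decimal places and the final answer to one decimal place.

Form M → anchor (Population P): v = (2.3/15.4)(81 − 76.9) + 14.0 = 14.61
anchor → Form N (Population Q): y = (17.8/2.2)(14.61 − 11.9) + 79.1 = 101.0

101.0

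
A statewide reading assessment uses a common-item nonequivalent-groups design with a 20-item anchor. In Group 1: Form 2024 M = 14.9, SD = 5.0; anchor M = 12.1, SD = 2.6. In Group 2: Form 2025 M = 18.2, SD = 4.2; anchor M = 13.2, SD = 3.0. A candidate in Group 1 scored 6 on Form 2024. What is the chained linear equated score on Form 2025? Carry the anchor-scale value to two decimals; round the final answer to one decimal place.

10.2

Form 2024 → anchor (Group 1): v = (2.6/5.0)(6 − 14.9) + 12.1 = 7.47
anchor → Form 2025 (Group 2): y = (4.2/3.0)(7.47 − 13.2) + 18.2 = 10.2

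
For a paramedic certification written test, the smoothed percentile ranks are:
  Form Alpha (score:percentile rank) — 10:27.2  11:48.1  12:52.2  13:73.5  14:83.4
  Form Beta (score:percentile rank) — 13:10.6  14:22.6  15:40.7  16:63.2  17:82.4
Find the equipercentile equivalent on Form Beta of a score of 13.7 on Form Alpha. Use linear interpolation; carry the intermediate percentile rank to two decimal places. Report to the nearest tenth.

16.9

PR of 13.7 on Form Alpha: 73.5 + (13.7 − 13)/(14 − 13) × (83.4 − 73.5) = 80.43
On Form Beta, PR 80.43 falls between score 16 (PR 63.2) and 17 (PR 82.4).
Interpolate: 16 + (80.43 − 63.2)/(82.4 − 63.2) × (17 − 16) = 16.9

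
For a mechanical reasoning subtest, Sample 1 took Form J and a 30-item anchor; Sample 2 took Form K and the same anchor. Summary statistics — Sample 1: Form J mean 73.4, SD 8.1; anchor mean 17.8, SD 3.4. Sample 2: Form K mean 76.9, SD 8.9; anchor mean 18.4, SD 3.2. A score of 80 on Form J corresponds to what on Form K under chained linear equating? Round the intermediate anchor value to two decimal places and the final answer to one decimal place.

82.9

Form J → anchor (Sample 1): v = (3.4/8.1)(80 − 73.4) + 17.8 = 20.57
anchor → Form K (Sample 2): y = (8.9/3.2)(20.57 − 18.4) + 76.9 = 82.9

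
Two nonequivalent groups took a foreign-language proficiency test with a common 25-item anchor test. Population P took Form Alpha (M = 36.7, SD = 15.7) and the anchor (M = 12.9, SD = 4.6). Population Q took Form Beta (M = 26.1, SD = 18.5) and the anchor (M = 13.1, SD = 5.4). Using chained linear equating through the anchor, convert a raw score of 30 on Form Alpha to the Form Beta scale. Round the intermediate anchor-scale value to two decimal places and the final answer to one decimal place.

Form Alpha → anchor (Population P): v = (4.6/15.7)(30 − 36.7) + 12.9 = 10.94
anchor → Form Beta (Population Q): y = (18.5/5.4)(10.94 − 13.1) + 26.1 = 18.7

18.7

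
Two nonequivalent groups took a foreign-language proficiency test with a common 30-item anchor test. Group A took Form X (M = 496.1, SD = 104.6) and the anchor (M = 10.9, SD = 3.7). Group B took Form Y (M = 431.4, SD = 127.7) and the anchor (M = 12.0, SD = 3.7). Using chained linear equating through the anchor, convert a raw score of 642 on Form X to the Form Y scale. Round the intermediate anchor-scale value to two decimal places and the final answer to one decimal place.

571.5

Form X → anchor (Group A): v = (3.7/104.6)(642 − 496.1) + 10.9 = 16.06
anchor → Form Y (Group B): y = (127.7/3.7)(16.06 − 12.0) + 431.4 = 571.5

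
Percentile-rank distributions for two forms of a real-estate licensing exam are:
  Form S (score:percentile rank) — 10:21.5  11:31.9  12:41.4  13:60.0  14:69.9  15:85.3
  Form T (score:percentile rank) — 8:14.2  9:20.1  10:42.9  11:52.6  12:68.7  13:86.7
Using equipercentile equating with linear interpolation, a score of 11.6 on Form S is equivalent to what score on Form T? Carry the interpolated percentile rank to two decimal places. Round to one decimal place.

PR of 11.6 on Form S: 31.9 + (11.6 − 11)/(12 − 11) × (41.4 − 31.9) = 37.60
On Form T, PR 37.60 falls between score 9 (PR 20.1) and 10 (PR 42.9).
Interpolate: 9 + (37.60 − 20.1)/(42.9 − 20.1) × (10 − 9) = 9.8

9.8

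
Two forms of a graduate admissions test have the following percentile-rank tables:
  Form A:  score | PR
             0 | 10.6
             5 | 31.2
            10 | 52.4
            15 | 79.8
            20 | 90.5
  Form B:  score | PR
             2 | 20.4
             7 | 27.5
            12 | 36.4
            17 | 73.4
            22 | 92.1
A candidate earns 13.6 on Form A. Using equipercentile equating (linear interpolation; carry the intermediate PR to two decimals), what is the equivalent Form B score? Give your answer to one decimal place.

PR of 13.6 on Form A: 52.4 + (13.6 − 10)/(15 − 10) × (79.8 − 52.4) = 72.13
On Form B, PR 72.13 falls between score 12 (PR 36.4) and 17 (PR 73.4).
Interpolate: 12 + (72.13 − 36.4)/(73.4 − 36.4) × (17 − 12) = 16.8

16.8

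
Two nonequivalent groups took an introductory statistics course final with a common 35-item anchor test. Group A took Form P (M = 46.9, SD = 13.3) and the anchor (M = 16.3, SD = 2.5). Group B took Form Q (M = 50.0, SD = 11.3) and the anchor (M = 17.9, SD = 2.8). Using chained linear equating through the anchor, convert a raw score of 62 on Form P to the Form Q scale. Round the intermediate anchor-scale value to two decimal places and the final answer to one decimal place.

Form P → anchor (Group A): v = (2.5/13.3)(62 − 46.9) + 16.3 = 19.14
anchor → Form Q (Group B): y = (11.3/2.8)(19.14 − 17.9) + 50.0 = 55.0

55.0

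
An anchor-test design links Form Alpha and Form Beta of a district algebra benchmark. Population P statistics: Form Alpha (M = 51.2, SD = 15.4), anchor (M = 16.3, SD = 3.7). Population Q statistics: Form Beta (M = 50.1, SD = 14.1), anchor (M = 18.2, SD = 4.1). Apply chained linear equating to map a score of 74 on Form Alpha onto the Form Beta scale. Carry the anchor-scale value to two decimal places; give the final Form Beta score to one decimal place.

Form Alpha → anchor (Population P): v = (3.7/15.4)(74 − 51.2) + 16.3 = 21.78
anchor → Form Beta (Population Q): y = (14.1/4.1)(21.78 − 18.2) + 50.1 = 62.4

62.4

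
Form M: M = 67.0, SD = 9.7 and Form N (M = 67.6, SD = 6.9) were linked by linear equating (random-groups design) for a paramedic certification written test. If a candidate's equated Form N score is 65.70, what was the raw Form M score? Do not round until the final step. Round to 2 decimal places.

64.33

Invert y = (SD_Y/SD_X)(x − M_X) + M_Y:
x = (SD_X/SD_Y)(y − M_Y) + M_X = (9.7/6.9)(65.70 − 67.6) + 67.0
x = 1.405797 × -1.900 + 67.0 = 64.33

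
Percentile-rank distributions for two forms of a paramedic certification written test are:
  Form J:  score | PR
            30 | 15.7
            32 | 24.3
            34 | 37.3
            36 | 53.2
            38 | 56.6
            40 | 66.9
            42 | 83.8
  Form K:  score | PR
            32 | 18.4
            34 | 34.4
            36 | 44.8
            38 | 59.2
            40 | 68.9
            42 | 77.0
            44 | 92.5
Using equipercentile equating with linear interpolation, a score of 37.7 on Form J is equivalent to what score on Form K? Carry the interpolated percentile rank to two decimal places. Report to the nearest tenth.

PR of 37.7 on Form J: 53.2 + (37.7 − 36)/(38 − 36) × (56.6 − 53.2) = 56.09
On Form K, PR 56.09 falls between score 36 (PR 44.8) and 38 (PR 59.2).
Interpolate: 36 + (56.09 − 44.8)/(59.2 − 44.8) × (38 − 36) = 37.6

37.6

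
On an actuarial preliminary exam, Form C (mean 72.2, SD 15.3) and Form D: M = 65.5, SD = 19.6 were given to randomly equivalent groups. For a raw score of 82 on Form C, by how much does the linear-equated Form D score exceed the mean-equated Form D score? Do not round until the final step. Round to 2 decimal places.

Mean-equated: 82 + (65.5 − 72.2) = 75.30
Linear-equated: (19.6/15.3)(82 − 72.2) + 65.5 = 78.054
Difference = 78.054 − 75.30 = 2.75

2.75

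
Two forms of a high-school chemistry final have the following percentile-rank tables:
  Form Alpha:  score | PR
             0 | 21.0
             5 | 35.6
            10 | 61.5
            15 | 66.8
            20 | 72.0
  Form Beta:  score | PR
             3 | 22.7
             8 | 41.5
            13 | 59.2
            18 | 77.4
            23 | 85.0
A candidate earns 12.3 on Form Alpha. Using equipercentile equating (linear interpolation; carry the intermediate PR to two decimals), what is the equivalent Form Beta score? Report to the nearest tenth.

14.3

PR of 12.3 on Form Alpha: 61.5 + (12.3 − 10)/(15 − 10) × (66.8 − 61.5) = 63.94
On Form Beta, PR 63.94 falls between score 13 (PR 59.2) and 18 (PR 77.4).
Interpolate: 13 + (63.94 − 59.2)/(77.4 − 59.2) × (18 − 13) = 14.3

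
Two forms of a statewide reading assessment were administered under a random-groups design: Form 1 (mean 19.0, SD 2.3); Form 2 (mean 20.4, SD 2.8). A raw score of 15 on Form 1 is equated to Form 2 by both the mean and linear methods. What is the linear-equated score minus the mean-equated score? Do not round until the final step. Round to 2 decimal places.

-0.87

Mean-equated: 15 + (20.4 − 19.0) = 16.40
Linear-equated: (2.8/2.3)(15 − 19.0) + 20.4 = 15.530
Difference = 15.530 − 16.40 = -0.87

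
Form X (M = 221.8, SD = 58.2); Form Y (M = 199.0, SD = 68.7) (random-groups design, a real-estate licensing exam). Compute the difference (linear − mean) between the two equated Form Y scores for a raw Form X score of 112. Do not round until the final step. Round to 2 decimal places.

-19.81

Mean-equated: 112 + (199.0 − 221.8) = 89.20
Linear-equated: (68.7/58.2)(112 − 221.8) + 199.0 = 69.391
Difference = 69.391 − 89.20 = -19.81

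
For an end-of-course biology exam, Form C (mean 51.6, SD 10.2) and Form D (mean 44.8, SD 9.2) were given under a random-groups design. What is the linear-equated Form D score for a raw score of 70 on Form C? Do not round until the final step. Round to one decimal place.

61.4

Linear equating: y = (SD_Y/SD_X)(x − M_X) + M_Y
y = (9.2/10.2)(70 − 51.6) + 44.8
y = 0.901961 × 18.4 + 44.8 = 16.5961 + 44.8 = 61.4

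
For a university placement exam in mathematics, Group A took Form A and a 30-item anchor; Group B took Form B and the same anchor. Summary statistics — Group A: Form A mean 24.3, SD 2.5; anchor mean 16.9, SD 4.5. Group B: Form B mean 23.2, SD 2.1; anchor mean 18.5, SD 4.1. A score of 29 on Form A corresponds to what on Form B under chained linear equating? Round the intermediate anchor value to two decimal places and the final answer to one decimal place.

Form A → anchor (Group A): v = (4.5/2.5)(29 − 24.3) + 16.9 = 25.36
anchor → Form B (Group B): y = (2.1/4.1)(25.36 − 18.5) + 23.2 = 26.7

26.7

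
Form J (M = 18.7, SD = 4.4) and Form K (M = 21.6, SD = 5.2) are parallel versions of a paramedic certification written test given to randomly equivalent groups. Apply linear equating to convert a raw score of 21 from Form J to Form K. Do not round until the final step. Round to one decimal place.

24.3

Linear equating: y = (SD_Y/SD_X)(x − M_X) + M_Y
y = (5.2/4.4)(21 − 18.7) + 21.6
y = 1.181818 × 2.3 + 21.6 = 2.7182 + 21.6 = 24.3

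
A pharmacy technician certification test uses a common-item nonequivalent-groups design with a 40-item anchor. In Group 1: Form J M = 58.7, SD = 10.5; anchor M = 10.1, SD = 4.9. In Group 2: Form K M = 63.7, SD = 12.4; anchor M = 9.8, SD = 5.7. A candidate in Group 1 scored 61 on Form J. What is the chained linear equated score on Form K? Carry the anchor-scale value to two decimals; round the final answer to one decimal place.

66.7

Form J → anchor (Group 1): v = (4.9/10.5)(61 − 58.7) + 10.1 = 11.17
anchor → Form K (Group 2): y = (12.4/5.7)(11.17 − 9.8) + 63.7 = 66.7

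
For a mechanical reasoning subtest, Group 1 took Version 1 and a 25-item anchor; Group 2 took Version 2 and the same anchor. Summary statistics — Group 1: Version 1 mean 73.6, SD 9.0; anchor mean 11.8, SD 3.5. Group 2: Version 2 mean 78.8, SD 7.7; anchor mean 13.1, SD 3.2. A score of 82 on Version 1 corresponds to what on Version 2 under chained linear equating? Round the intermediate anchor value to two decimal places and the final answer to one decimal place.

Version 1 → anchor (Group 1): v = (3.5/9.0)(82 − 73.6) + 11.8 = 15.07
anchor → Version 2 (Group 2): y = (7.7/3.2)(15.07 − 13.1) + 78.8 = 83.5

83.5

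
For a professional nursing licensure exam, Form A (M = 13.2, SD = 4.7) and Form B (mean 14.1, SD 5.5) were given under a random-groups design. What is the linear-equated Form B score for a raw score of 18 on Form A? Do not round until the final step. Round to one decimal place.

Linear equating: y = (SD_Y/SD_X)(x − M_X) + M_Y
y = (5.5/4.7)(18 − 13.2) + 14.1
y = 1.170213 × 4.8 + 14.1 = 5.6170 + 14.1 = 19.7

19.7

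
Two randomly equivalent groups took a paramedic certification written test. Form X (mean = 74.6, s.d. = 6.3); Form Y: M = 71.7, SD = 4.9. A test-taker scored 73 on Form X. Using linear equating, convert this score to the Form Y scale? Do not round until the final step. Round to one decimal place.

70.5

Linear equating: y = (SD_Y/SD_X)(x − M_X) + M_Y
y = (4.9/6.3)(73 − 74.6) + 71.7
y = 0.777778 × -1.6 + 71.7 = -1.2444 + 71.7 = 70.5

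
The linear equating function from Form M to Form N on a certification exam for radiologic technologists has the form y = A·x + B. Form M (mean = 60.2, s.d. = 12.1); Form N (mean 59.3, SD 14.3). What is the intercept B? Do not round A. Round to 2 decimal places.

-11.85

A = SD_Y / SD_X = 14.3 / 12.1 = 1.181818
B = M_Y − A·M_X = 59.3 − 1.181818 × 60.2 = -11.85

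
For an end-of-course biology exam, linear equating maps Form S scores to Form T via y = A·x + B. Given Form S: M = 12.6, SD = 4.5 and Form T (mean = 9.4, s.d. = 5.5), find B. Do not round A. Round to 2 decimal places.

A = SD_Y / SD_X = 5.5 / 4.5 = 1.222222
B = M_Y − A·M_X = 9.4 − 1.222222 × 12.6 = -6.00

-6.00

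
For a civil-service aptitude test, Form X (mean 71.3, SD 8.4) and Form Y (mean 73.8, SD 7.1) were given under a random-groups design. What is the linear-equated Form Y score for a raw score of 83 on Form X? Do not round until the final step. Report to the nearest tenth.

83.7

Linear equating: y = (SD_Y/SD_X)(x − M_X) + M_Y
y = (7.1/8.4)(83 − 71.3) + 73.8
y = 0.845238 × 11.7 + 73.8 = 9.8893 + 73.8 = 83.7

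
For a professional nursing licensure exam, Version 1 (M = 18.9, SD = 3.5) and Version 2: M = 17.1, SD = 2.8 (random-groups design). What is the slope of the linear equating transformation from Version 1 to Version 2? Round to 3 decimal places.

A = SD_Y / SD_X = 2.8 / 3.5 = 0.800

0.800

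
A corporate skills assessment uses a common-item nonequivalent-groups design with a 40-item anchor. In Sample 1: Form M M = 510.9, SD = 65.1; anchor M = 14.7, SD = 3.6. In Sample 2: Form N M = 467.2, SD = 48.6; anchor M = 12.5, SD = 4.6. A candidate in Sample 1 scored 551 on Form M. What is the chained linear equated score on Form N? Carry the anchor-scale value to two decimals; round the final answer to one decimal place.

513.9

Form M → anchor (Sample 1): v = (3.6/65.1)(551 − 510.9) + 14.7 = 16.92
anchor → Form N (Sample 2): y = (48.6/4.6)(16.92 − 12.5) + 467.2 = 513.9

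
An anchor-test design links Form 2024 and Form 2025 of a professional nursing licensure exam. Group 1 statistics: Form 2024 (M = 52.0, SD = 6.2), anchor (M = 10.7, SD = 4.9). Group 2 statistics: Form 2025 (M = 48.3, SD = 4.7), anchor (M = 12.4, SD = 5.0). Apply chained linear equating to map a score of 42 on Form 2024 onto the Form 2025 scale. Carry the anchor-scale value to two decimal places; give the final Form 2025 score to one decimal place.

39.3

Form 2024 → anchor (Group 1): v = (4.9/6.2)(42 − 52.0) + 10.7 = 2.80
anchor → Form 2025 (Group 2): y = (4.7/5.0)(2.80 − 12.4) + 48.3 = 39.3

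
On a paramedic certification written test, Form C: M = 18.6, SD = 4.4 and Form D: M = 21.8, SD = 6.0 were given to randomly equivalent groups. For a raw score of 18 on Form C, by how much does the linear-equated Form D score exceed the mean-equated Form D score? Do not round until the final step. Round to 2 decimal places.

Mean-equated: 18 + (21.8 − 18.6) = 21.20
Linear-equated: (6.0/4.4)(18 − 18.6) + 21.8 = 20.982
Difference = 20.982 − 21.20 = -0.22

-0.22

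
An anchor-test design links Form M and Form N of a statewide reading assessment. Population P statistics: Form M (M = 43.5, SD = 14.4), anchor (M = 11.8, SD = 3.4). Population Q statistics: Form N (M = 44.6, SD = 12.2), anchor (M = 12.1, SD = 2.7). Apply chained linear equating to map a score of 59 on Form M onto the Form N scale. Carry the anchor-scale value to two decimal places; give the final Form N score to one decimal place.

Form M → anchor (Population P): v = (3.4/14.4)(59 − 43.5) + 11.8 = 15.46
anchor → Form N (Population Q): y = (12.2/2.7)(15.46 − 12.1) + 44.6 = 59.8

59.8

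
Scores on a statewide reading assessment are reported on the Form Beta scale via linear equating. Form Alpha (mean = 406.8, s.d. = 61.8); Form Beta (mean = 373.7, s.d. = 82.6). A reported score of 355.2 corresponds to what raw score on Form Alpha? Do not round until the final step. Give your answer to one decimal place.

393.0

Invert y = (SD_Y/SD_X)(x − M_X) + M_Y:
x = (SD_X/SD_Y)(y − M_Y) + M_X = (61.8/82.6)(355.2 − 373.7) + 406.8
x = 0.748184 × -18.500 + 406.8 = 393.0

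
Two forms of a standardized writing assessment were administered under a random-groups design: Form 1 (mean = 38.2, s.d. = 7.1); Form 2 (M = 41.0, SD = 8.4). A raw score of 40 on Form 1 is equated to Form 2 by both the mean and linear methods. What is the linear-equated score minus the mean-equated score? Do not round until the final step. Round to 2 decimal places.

0.33

Mean-equated: 40 + (41.0 − 38.2) = 42.80
Linear-equated: (8.4/7.1)(40 − 38.2) + 41.0 = 43.130
Difference = 43.130 − 42.80 = 0.33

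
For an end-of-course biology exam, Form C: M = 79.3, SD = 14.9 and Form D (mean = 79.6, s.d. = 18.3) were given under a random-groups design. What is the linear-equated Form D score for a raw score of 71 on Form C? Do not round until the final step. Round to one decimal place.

Linear equating: y = (SD_Y/SD_X)(x − M_X) + M_Y
y = (18.3/14.9)(71 − 79.3) + 79.6
y = 1.228188 × -8.3 + 79.6 = -10.1940 + 79.6 = 69.4

69.4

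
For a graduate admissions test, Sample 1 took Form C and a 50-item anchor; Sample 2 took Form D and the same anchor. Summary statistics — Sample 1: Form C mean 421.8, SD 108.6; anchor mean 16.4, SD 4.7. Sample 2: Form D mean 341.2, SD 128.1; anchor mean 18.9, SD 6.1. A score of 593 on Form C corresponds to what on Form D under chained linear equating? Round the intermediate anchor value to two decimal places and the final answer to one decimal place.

Form C → anchor (Sample 1): v = (4.7/108.6)(593 − 421.8) + 16.4 = 23.81
anchor → Form D (Sample 2): y = (128.1/6.1)(23.81 − 18.9) + 341.2 = 444.3

444.3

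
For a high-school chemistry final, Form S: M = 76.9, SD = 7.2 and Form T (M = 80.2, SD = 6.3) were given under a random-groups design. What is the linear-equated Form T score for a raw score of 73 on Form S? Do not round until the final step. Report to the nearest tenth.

Linear equating: y = (SD_Y/SD_X)(x − M_X) + M_Y
y = (6.3/7.2)(73 − 76.9) + 80.2
y = 0.875000 × -3.9 + 80.2 = -3.4125 + 80.2 = 76.8

76.8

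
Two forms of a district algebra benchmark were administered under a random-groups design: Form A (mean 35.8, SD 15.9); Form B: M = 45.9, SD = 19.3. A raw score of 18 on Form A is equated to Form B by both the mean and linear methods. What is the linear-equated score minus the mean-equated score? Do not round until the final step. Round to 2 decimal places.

Mean-equated: 18 + (45.9 − 35.8) = 28.10
Linear-equated: (19.3/15.9)(18 − 35.8) + 45.9 = 24.294
Difference = 24.294 − 28.10 = -3.81

-3.81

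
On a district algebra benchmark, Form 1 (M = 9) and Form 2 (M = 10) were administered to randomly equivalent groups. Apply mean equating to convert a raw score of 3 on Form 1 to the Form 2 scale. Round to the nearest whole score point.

4

Mean equating: y = x + (M_Y − M_X) = 3 + (10 − 9) = 4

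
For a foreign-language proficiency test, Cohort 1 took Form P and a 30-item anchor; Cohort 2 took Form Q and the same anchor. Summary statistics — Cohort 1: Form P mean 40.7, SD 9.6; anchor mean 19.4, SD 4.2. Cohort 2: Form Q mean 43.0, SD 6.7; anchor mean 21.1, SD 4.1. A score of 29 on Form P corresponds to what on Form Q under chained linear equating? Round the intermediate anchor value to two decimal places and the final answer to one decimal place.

Form P → anchor (Cohort 1): v = (4.2/9.6)(29 − 40.7) + 19.4 = 14.28
anchor → Form Q (Cohort 2): y = (6.7/4.1)(14.28 − 21.1) + 43.0 = 31.9

31.9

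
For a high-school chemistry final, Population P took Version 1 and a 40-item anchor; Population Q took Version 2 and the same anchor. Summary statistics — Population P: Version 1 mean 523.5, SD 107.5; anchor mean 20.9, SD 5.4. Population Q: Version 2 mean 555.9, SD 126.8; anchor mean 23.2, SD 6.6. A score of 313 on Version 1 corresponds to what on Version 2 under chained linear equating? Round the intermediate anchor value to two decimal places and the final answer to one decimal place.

308.6

Version 1 → anchor (Population P): v = (5.4/107.5)(313 − 523.5) + 20.9 = 10.33
anchor → Version 2 (Population Q): y = (126.8/6.6)(10.33 − 23.2) + 555.9 = 308.6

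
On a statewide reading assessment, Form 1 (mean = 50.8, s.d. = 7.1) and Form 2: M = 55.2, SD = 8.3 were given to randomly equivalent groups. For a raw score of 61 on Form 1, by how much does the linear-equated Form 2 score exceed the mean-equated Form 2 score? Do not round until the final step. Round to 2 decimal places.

1.72

Mean-equated: 61 + (55.2 − 50.8) = 65.40
Linear-equated: (8.3/7.1)(61 − 50.8) + 55.2 = 67.124
Difference = 67.124 − 65.40 = 1.72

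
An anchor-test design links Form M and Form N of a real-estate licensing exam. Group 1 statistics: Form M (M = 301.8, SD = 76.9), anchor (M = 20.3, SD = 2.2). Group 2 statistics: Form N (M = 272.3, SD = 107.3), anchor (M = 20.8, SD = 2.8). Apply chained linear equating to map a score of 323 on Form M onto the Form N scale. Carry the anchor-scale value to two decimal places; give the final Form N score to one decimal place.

Form M → anchor (Group 1): v = (2.2/76.9)(323 − 301.8) + 20.3 = 20.91
anchor → Form N (Group 2): y = (107.3/2.8)(20.91 − 20.8) + 272.3 = 276.5

276.5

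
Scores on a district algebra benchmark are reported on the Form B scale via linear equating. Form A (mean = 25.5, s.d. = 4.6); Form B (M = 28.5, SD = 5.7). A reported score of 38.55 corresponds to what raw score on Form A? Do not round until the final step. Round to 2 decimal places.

33.61

Invert y = (SD_Y/SD_X)(x − M_X) + M_Y:
x = (SD_X/SD_Y)(y − M_Y) + M_X = (4.6/5.7)(38.55 − 28.5) + 25.5
x = 0.807018 × 10.050 + 25.5 = 33.61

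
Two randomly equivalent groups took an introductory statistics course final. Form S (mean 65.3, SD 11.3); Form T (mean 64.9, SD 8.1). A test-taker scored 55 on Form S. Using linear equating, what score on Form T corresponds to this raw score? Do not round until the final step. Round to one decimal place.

Linear equating: y = (SD_Y/SD_X)(x − M_X) + M_Y
y = (8.1/11.3)(55 − 65.3) + 64.9
y = 0.716814 × -10.3 + 64.9 = -7.3832 + 64.9 = 57.5

57.5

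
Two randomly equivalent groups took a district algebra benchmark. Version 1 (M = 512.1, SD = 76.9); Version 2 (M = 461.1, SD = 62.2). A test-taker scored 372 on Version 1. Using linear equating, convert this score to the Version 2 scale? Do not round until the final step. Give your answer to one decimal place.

Linear equating: y = (SD_Y/SD_X)(x − M_X) + M_Y
y = (62.2/76.9)(372 − 512.1) + 461.1
y = 0.808843 × -140.1 + 461.1 = -113.3189 + 461.1 = 347.8

347.8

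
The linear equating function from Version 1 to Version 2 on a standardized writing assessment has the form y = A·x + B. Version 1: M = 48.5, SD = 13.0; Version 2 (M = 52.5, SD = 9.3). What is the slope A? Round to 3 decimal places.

A = SD_Y / SD_X = 9.3 / 13.0 = 0.715

0.715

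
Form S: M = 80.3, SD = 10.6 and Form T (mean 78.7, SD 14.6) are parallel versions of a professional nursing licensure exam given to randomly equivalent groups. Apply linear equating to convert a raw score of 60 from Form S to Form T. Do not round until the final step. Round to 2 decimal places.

Linear equating: y = (SD_Y/SD_X)(x − M_X) + M_Y
y = (14.6/10.6)(60 − 80.3) + 78.7
y = 1.377358 × -20.3 + 78.7 = -27.9604 + 78.7 = 50.74

50.74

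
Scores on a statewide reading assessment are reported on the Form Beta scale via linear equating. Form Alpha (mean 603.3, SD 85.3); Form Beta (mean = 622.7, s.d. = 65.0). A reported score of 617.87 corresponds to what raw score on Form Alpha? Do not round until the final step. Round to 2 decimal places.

596.96

Invert y = (SD_Y/SD_X)(x − M_X) + M_Y:
x = (SD_X/SD_Y)(y − M_Y) + M_X = (85.3/65.0)(617.87 − 622.7) + 603.3
x = 1.312308 × -4.830 + 603.3 = 596.96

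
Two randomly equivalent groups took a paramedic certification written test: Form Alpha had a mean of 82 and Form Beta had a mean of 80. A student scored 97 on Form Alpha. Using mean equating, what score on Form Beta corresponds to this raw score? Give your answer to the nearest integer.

95

Mean equating: y = x + (M_Y − M_X) = 97 + (80 − 82) = 95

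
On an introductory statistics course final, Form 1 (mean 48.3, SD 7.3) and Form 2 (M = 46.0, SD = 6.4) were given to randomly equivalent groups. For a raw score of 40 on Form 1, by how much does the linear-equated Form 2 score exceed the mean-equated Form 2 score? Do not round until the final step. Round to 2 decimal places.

1.02

Mean-equated: 40 + (46.0 − 48.3) = 37.70
Linear-equated: (6.4/7.3)(40 − 48.3) + 46.0 = 38.723
Difference = 38.723 − 37.70 = 1.02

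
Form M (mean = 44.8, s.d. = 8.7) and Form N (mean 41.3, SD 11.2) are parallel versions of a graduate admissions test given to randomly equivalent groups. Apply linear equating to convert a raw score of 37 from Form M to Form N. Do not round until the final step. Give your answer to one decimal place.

Linear equating: y = (SD_Y/SD_X)(x − M_X) + M_Y
y = (11.2/8.7)(37 − 44.8) + 41.3
y = 1.287356 × -7.8 + 41.3 = -10.0414 + 41.3 = 31.3

31.3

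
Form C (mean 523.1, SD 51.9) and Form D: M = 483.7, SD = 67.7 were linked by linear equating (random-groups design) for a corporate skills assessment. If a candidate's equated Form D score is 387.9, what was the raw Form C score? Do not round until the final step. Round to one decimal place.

Invert y = (SD_Y/SD_X)(x − M_X) + M_Y:
x = (SD_X/SD_Y)(y − M_Y) + M_X = (51.9/67.7)(387.9 − 483.7) + 523.1
x = 0.766617 × -95.800 + 523.1 = 449.7

449.7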